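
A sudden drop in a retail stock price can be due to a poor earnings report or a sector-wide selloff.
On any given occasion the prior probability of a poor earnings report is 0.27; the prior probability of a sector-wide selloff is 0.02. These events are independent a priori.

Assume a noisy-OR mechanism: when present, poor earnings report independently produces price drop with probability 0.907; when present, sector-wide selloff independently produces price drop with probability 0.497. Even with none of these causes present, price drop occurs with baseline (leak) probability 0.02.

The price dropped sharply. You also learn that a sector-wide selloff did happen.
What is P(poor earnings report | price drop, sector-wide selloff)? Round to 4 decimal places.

P(poor earnings report | price drop, sector-wide selloff) ≈ 0.4104

Under noisy-OR, P(price drop | causes) = 1 − (1−0.02)·∏(1−qᵢ) over the active causes.
Sum P(price drop|·) weighted by the priors over both values of poor earnings report:
  P(price drop | sector-wide selloff) = 0.50706*0.73 + 0.954157*0.27
        = 0.370154 + 0.257622 = 0.627776
Configurations with poor earnings report contribute 0.257622, so
  P(poor earnings report | price drop, sector-wide selloff) = 0.257622 / 0.627776 ≈ 0.4104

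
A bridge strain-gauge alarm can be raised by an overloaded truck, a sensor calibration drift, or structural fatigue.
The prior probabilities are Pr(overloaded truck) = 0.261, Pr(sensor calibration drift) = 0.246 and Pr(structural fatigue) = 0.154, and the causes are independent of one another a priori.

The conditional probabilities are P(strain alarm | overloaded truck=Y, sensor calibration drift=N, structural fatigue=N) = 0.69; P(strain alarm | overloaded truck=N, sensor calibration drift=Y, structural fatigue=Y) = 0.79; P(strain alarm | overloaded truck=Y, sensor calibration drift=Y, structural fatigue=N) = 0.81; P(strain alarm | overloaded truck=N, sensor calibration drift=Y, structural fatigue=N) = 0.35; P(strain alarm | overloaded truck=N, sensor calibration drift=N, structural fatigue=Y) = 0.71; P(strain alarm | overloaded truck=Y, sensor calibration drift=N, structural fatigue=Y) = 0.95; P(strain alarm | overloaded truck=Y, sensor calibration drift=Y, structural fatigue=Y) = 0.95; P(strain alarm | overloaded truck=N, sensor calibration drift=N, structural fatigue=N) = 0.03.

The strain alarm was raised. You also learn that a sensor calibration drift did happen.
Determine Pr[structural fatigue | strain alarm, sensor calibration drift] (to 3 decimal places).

Pr[structural fatigue | strain alarm, sensor calibration drift] ≈ 0.244

P(strain alarm | sensor calibration drift) = 0.35·0.739·0.846 + 0.79·0.739·0.154 + 0.81·0.261·0.846 + 0.95·0.261·0.154 = 0.218818 + 0.089907 + 0.178853 + 0.038184 = 0.525762
The structural fatigue-present share is 0.089907 + 0.038184 = 0.128091.
P(structural fatigue | strain alarm, sensor calibration drift) = 0.128091 / 0.525762 ≈ 0.244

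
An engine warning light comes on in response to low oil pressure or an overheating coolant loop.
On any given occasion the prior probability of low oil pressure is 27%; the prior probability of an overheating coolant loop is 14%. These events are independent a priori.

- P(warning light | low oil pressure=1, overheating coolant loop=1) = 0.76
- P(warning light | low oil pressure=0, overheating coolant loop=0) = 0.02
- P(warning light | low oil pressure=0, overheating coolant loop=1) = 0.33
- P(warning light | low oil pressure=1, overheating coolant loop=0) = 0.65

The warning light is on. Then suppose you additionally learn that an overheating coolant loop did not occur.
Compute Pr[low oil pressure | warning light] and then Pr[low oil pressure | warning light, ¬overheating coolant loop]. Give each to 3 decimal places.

Pr[low oil pressure | warning light] ≈ 0.795; Pr[low oil pressure | warning light, ¬overheating coolant loop] ≈ 0.923

P(warning light) = 0.02·0.73·0.86 + 0.33·0.73·0.14 + 0.65·0.27·0.86 + 0.76·0.27·0.14 = 0.012556 + 0.033726 + 0.150930 + 0.028728 = 0.225940
Restricting to configurations with low oil pressure present: 0.150930 + 0.028728 = 0.179658.
Hence the posterior is 0.179658/0.225940 ≈ 0.795.

With the extra evidence:
For the numerator, keep only low oil pressure=true terms: 0.65·0.27 = 0.175500
Normalizer over all consistent configurations: 0.02·0.73 + 0.65·0.27 = 0.190100
Posterior = 0.175500 / 0.190100 ≈ 0.923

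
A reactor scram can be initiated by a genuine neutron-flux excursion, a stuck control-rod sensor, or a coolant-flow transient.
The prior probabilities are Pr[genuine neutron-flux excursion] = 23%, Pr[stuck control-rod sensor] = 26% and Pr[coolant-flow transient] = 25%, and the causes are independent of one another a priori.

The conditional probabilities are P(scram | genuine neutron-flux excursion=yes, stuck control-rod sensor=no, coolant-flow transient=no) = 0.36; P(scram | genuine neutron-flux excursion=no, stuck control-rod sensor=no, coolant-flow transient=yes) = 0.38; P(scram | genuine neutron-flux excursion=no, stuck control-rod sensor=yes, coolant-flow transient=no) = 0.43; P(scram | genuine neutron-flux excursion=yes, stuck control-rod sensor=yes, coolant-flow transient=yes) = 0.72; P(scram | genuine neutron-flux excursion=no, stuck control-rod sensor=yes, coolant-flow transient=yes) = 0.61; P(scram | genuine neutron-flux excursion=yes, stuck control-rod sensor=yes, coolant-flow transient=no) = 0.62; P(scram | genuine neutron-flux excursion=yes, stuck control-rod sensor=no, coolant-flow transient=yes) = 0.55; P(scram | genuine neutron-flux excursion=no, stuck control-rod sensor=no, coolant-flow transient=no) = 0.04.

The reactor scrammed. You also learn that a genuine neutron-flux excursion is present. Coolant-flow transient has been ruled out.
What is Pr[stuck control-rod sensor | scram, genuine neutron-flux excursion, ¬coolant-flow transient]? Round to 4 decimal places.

Pr[stuck control-rod sensor | scram, genuine neutron-flux excursion, ¬coolant-flow transient] ≈ 0.3770

Enumerate both values of stuck control-rod sensor and weight by the priors:
  P(scram | genuine neutron-flux excursion, ¬coolant-flow transient) = 0.36*0.74 + 0.62*0.26
        = 0.266400 + 0.161200 = 0.427600
Keeping only the stuck control-rod sensor-present terms gives 0.161200, so
  P(stuck control-rod sensor | scram, genuine neutron-flux excursion, ¬coolant-flow transient) = 0.161200 / 0.427600 ≈ 0.3770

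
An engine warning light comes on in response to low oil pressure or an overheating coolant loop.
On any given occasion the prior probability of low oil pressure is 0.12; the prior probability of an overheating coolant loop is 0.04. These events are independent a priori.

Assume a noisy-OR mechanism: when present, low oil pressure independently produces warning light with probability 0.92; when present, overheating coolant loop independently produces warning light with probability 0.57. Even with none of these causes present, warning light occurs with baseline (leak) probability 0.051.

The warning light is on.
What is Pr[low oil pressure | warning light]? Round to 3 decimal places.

Pr[low oil pressure | warning light] ≈ 0.635

Under noisy-OR, P(warning light | causes) = 1 − (1−0.051)·∏(1−qᵢ) over the active causes.
By total probability over the 4 (low oil pressure, overheating coolant loop) configurations:
  P(warning light) = 0.051*0.88*0.96 + 0.59193*0.88*0.04 + 0.92408*0.12*0.96 + 0.967354*0.12*0.04
        = 0.043085 + 0.020836 + 0.106454 + 0.004643 = 0.175018
The terms with low oil pressure present sum to 0.111097, so
  P(low oil pressure | warning light) = 0.111097 / 0.175018 ≈ 0.635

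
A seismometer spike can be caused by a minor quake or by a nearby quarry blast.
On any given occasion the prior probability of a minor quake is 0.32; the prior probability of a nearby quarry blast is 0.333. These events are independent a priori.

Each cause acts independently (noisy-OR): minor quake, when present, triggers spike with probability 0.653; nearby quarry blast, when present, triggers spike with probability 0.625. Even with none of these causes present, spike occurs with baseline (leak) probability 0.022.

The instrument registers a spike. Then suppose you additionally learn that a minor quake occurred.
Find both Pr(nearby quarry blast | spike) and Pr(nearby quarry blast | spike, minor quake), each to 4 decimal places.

Pr(nearby quarry blast | spike) ≈ 0.6102; Pr(nearby quarry blast | spike, minor quake) ≈ 0.3974

Under noisy-OR, P(spike | causes) = 1 − (1−0.022)·∏(1−qᵢ) over the active causes.
P(spike) = 0.022·0.68·0.667 + 0.63325·0.68·0.333 + 0.660634·0.32·0.667 + 0.872738·0.32·0.333 = 0.009978 + 0.143393 + 0.141006 + 0.092999 = 0.387376
Of this, 0.236392 comes from 0.143393 + 0.092999 (the nearby quarry blast=true cases).
Hence the posterior is 0.236392/0.387376 ≈ 0.6102.

With the extra evidence:
P(spike | minor quake) = 0.660634*0.667 + 0.872738*0.333 = 0.440643 + 0.290622 = 0.731265
Restricting to configurations with nearby quarry blast present: 0.872738*0.333 = 0.290622.
P(nearby quarry blast | spike, minor quake) = 0.290622 / 0.731265 ≈ 0.3974
— minor quake explains away the evidence for nearby quarry blast.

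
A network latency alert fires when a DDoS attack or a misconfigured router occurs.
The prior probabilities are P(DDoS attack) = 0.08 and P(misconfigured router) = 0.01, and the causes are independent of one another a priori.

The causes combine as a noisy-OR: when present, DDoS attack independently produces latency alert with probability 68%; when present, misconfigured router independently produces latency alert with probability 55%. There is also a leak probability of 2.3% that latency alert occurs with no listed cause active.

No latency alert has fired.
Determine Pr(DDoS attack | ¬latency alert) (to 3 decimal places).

Under noisy-OR, P(latency alert | causes) = 1 − (1−0.023)·∏(1−qᵢ) over the active causes.
For the numerator, keep only DDoS attack=true terms: 0.024761 + 0.000113 = 0.024874
Denominator P(¬latency alert): 0.977*0.92*0.99 + 0.43965*0.92*0.01 + 0.31264*0.08*0.99 + 0.140688*0.08*0.01 = 0.918771
P(DDoS attack | ¬latency alert) = 0.024874/0.918771 ≈ 0.027

Pr(DDoS attack | ¬latency alert) ≈ 0.027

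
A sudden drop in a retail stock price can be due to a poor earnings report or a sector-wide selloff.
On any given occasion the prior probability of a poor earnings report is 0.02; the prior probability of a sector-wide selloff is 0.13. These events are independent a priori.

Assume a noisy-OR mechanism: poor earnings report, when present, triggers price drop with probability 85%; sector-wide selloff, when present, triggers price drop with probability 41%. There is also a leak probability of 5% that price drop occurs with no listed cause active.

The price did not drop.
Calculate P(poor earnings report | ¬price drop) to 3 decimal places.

P(poor earnings report | ¬price drop) ≈ 0.003

Under noisy-OR, P(price drop | causes) = 1 − (1−0.05)·∏(1−qᵢ) over the active causes.
Sum P(¬price drop|·) weighted by the priors over the 4 (poor earnings report, sector-wide selloff) configurations:
  P(¬price drop) = 0.95×0.98×0.87 + 0.5605×0.98×0.13 + 0.1425×0.02×0.87 + 0.084075×0.02×0.13
        = 0.809970 + 0.071408 + 0.002479 + 0.000219 = 0.884076
Configurations with poor earnings report contribute 0.002698, so
  P(poor earnings report | ¬price drop) = 0.002698 / 0.884076 ≈ 0.003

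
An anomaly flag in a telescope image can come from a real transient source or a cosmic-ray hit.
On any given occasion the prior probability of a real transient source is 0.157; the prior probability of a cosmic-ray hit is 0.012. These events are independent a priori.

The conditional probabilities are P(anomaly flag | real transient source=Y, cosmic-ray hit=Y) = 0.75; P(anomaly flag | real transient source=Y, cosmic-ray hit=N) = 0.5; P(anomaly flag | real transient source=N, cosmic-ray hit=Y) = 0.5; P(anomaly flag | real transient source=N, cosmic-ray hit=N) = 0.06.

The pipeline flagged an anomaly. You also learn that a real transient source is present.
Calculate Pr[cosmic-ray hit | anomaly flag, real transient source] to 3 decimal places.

P(anomaly flag | real transient source) = 0.5·0.988 + 0.75·0.012 = 0.494000 + 0.009000 = 0.503000
The cosmic-ray hit-present share is 0.75·0.012 = 0.009000.
So P(cosmic-ray hit | anomaly flag, real transient source) = 0.009000/0.503000 ≈ 0.018.

Pr[cosmic-ray hit | anomaly flag, real transient source] ≈ 0.018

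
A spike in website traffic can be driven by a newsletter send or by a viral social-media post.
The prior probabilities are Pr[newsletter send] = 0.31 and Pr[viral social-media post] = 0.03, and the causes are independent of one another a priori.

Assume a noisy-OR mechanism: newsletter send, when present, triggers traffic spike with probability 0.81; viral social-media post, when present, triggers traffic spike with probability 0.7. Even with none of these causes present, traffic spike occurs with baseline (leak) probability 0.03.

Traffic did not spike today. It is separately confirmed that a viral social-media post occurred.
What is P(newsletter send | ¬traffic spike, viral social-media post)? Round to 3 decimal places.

P(newsletter send | ¬traffic spike, viral social-media post) ≈ 0.079

Under noisy-OR, P(traffic spike | causes) = 1 − (1−0.03)·∏(1−qᵢ) over the active causes.
P(¬traffic spike | viral social-media post) = 0.291*0.69 + 0.05529*0.31 = 0.200790 + 0.017140 = 0.217930
Restricting to configurations with newsletter send present: 0.05529*0.31 = 0.017140.
P(newsletter send | ¬traffic spike, viral social-media post) = 0.017140 / 0.217930 ≈ 0.079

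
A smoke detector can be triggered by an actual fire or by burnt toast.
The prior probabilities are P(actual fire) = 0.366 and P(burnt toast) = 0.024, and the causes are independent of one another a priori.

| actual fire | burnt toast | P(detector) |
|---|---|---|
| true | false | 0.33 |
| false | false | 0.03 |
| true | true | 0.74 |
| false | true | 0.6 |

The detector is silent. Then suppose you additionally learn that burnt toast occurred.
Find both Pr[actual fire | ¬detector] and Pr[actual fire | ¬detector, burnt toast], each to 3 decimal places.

Pr[actual fire | ¬detector] ≈ 0.285; Pr[actual fire | ¬detector, burnt toast] ≈ 0.273

Sum P(¬detector|·) weighted by the priors over the 4 (actual fire, burnt toast) configurations:
  P(¬detector) = 0.97×0.634×0.976 + 0.4×0.634×0.024 + 0.67×0.366×0.976 + 0.26×0.366×0.024
        = 0.600220 + 0.006086 + 0.239335 + 0.002284 = 0.847925
Configurations with actual fire contribute 0.241619, so
  P(actual fire | ¬detector) = 0.241619 / 0.847925 ≈ 0.285

Now condition on the additional information:
P(¬detector | burnt toast) = 0.4·0.634 + 0.26·0.366 = 0.253600 + 0.095160 = 0.348760
Restricting to configurations with actual fire present: 0.26·0.366 = 0.095160.
So P(actual fire | ¬detector, burnt toast) = 0.095160/0.348760 ≈ 0.273.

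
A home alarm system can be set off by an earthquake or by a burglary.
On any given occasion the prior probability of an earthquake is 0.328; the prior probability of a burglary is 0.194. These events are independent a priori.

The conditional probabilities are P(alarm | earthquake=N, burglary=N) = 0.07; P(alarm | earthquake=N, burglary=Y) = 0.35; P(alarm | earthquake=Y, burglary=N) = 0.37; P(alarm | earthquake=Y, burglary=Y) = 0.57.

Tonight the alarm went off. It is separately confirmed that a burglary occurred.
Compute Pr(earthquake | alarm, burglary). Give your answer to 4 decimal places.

P(alarm | burglary) = 0.35·0.672 + 0.57·0.328 = 0.235200 + 0.186960 = 0.422160
The earthquake-present share is 0.57·0.328 = 0.186960.
So P(earthquake | alarm, burglary) = 0.186960/0.422160 ≈ 0.4429.

Pr(earthquake | alarm, burglary) ≈ 0.4429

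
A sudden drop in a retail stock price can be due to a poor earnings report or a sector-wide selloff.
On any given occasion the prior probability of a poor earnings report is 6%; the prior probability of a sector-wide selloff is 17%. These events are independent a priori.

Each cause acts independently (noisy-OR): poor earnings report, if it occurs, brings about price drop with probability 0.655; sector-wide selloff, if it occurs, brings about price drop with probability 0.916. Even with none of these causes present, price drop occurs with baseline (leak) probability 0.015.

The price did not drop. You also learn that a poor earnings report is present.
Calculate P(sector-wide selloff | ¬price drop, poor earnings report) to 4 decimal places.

P(sector-wide selloff | ¬price drop, poor earnings report) ≈ 0.0169

Under noisy-OR, P(price drop | causes) = 1 − (1−0.015)·∏(1−qᵢ) over the active causes.
Numerator (weight on configurations with sector-wide selloff): 0.028545·0.17 = 0.004853
Denominator P(¬price drop | poor earnings report): 0.339825·0.83 + 0.028545·0.17 = 0.286908
Posterior = 0.004853 / 0.286908 ≈ 0.0169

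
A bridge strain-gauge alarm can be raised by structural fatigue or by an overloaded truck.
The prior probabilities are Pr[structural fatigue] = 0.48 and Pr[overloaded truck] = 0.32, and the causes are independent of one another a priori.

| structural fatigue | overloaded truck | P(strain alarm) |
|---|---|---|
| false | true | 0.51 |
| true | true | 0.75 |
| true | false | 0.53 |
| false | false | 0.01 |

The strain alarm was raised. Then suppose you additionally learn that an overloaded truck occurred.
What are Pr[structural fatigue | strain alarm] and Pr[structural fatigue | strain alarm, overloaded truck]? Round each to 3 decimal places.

By total probability over the 4 (structural fatigue, overloaded truck) configurations:
  P(strain alarm) = 0.01*0.52*0.68 + 0.51*0.52*0.32 + 0.53*0.48*0.68 + 0.75*0.48*0.32
        = 0.003536 + 0.084864 + 0.172992 + 0.115200 = 0.376592
Keeping only the structural fatigue-present terms gives 0.288192, so
  P(structural fatigue | strain alarm) = 0.288192 / 0.376592 ≈ 0.765

Now condition on the additional information:
P(strain alarm | overloaded truck) = 0.51*0.52 + 0.75*0.48 = 0.265200 + 0.360000 = 0.625200
The structural fatigue-present share is 0.75*0.48 = 0.360000.
Hence the posterior is 0.360000/0.625200 ≈ 0.576.

Pr[structural fatigue | strain alarm] ≈ 0.765; Pr[structural fatigue | strain alarm, overloaded truck] ≈ 0.576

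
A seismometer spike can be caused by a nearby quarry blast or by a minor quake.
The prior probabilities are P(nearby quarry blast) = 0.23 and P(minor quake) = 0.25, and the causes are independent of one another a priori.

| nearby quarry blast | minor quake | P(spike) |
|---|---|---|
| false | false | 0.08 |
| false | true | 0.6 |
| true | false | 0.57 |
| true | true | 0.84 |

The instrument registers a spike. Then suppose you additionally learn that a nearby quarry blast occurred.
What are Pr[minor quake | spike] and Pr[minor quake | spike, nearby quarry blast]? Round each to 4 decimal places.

Numerator (weight on configurations with minor quake): 0.115500 + 0.048300 = 0.163800
The normalizing constant is 0.08×0.77×0.75 + 0.6×0.77×0.25 + 0.57×0.23×0.75 + 0.84×0.23×0.25 = 0.308325
P(minor quake | spike) = 0.163800/0.308325 ≈ 0.5313

With the extra evidence:
Sum P(spike|·) weighted by the priors over both values of minor quake:
  P(spike | nearby quarry blast) = 0.57×0.75 + 0.84×0.25
        = 0.427500 + 0.210000 = 0.637500
Keeping only the minor quake-present terms gives 0.210000, so
  P(minor quake | spike, nearby quarry blast) = 0.210000 / 0.637500 ≈ 0.3294
This is intercausal reasoning (explaining away): once nearby quarry blast accounts for the spike, minor quake becomes less likely.

Pr[minor quake | spike] ≈ 0.5313; Pr[minor quake | spike, nearby quarry blast] ≈ 0.3294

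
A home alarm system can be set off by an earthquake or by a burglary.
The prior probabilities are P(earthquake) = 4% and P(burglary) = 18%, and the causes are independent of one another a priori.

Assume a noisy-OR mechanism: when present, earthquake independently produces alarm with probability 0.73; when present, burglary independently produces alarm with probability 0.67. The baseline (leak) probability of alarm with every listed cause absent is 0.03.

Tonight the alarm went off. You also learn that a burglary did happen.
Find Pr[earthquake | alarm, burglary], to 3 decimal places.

Under noisy-OR, P(alarm | causes) = 1 − (1−0.03)·∏(1−qᵢ) over the active causes.
Numerator (weight on configurations with earthquake): 0.913573*0.04 = 0.036543
The normalizing constant is 0.6799*0.96 + 0.913573*0.04 = 0.689247
Posterior = 0.036543 / 0.689247 ≈ 0.053

Pr[earthquake | alarm, burglary] ≈ 0.053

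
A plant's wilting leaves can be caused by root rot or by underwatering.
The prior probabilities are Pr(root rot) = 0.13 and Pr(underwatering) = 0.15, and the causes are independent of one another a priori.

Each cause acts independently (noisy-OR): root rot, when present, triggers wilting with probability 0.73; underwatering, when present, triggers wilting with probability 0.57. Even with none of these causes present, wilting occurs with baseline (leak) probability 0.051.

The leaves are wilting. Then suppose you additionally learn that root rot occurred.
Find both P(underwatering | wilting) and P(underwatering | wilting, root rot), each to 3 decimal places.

P(underwatering | wilting) ≈ 0.441; P(underwatering | wilting, root rot) ≈ 0.174

Under noisy-OR, P(wilting | causes) = 1 − (1−0.051)·∏(1−qᵢ) over the active causes.
By total probability over the 4 (root rot, underwatering) configurations:
  P(wilting) = 0.051·0.87·0.85 + 0.59193·0.87·0.15 + 0.74377·0.13·0.85 + 0.889821·0.13·0.15
        = 0.037714 + 0.077247 + 0.082187 + 0.017352 = 0.214500
The terms with underwatering present sum to 0.094599, so
  P(underwatering | wilting) = 0.094599 / 0.214500 ≈ 0.441

With the extra evidence:
Numerator (weight on configurations with underwatering): 0.889821×0.15 = 0.133473
Normalizer over all consistent configurations: 0.74377×0.85 + 0.889821×0.15 = 0.765678
Posterior = 0.133473 / 0.765678 ≈ 0.174
Conditioning on root rot lowers the posterior on underwatering: the classic explaining-away effect in a common-effect structure.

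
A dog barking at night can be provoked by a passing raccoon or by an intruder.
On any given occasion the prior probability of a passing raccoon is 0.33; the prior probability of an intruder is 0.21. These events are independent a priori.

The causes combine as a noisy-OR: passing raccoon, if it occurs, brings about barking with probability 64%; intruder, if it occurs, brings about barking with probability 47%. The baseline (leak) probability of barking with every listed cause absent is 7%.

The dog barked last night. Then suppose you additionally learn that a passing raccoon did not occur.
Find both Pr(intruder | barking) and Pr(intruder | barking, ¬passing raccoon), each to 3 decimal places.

Pr(intruder | barking) ≈ 0.379; Pr(intruder | barking, ¬passing raccoon) ≈ 0.658

Under noisy-OR, P(barking | causes) = 1 − (1−0.07)·∏(1−qᵢ) over the active causes.
Sum P(barking|·) weighted by the priors over the 4 (passing raccoon, intruder) configurations:
  P(barking) = 0.07*0.67*0.79 + 0.5071*0.67*0.21 + 0.6652*0.33*0.79 + 0.822556*0.33*0.21
        = 0.037051 + 0.071349 + 0.173418 + 0.057003 = 0.338821
Configurations with intruder contribute 0.128352, so
  P(intruder | barking) = 0.128352 / 0.338821 ≈ 0.379

Now also conditioning on passing raccoon≠true:
P(barking | ¬passing raccoon) = 0.07·0.79 + 0.5071·0.21 = 0.055300 + 0.106491 = 0.161791
Of this, 0.106491 comes from 0.5071·0.21 (the intruder=true cases).
Hence the posterior is 0.106491/0.161791 ≈ 0.658.
With passing raccoon excluded, intruder must carry more of the explanatory weight for the barking.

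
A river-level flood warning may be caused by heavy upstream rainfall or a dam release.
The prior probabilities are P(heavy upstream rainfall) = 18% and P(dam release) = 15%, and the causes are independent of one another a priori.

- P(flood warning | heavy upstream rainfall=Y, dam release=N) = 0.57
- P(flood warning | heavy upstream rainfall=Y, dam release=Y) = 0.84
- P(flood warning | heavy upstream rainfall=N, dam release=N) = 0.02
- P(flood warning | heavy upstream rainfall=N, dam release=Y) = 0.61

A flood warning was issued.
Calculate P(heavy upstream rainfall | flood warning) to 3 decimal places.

P(heavy upstream rainfall | flood warning) ≈ 0.553

Sum P(flood warning|·) weighted by the priors over the 4 (heavy upstream rainfall, dam release) configurations:
  P(flood warning) = 0.02×0.82×0.85 + 0.61×0.82×0.15 + 0.57×0.18×0.85 + 0.84×0.18×0.15
        = 0.013940 + 0.075030 + 0.087210 + 0.022680 = 0.198860
Configurations with heavy upstream rainfall contribute 0.109890, so
  P(heavy upstream rainfall | flood warning) = 0.109890 / 0.198860 ≈ 0.553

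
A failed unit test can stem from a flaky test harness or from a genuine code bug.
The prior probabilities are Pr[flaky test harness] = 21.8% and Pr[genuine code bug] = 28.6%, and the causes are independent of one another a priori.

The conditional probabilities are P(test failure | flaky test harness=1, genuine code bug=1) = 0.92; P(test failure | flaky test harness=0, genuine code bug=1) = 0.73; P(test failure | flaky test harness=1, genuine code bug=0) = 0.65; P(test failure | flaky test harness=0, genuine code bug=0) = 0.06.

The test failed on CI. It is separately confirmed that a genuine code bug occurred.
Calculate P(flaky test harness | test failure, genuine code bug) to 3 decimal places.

P(flaky test harness | test failure, genuine code bug) ≈ 0.260

For the numerator, keep only flaky test harness=true terms: 0.92×0.218 = 0.200560
Normalizer over all consistent configurations: 0.73×0.782 + 0.92×0.218 = 0.771420
P(flaky test harness | test failure, genuine code bug) = 0.200560/0.771420 ≈ 0.260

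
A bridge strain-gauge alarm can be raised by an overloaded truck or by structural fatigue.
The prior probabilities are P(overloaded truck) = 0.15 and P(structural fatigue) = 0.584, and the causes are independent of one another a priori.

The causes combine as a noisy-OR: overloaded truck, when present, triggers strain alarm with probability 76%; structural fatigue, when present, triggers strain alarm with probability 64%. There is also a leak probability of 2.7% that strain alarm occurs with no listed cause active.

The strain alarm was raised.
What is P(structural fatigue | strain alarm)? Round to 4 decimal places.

Under noisy-OR, P(strain alarm | causes) = 1 − (1−0.027)·∏(1−qᵢ) over the active causes.
Numerator (weight on configurations with structural fatigue): 0.322521 + 0.080236 = 0.402757
Normalizer over all consistent configurations: 0.027·0.85·0.416 + 0.64972·0.85·0.584 + 0.76648·0.15·0.416 + 0.915933·0.15·0.584 = 0.460132
Posterior = 0.402757 / 0.460132 ≈ 0.8753

P(structural fatigue | strain alarm) ≈ 0.8753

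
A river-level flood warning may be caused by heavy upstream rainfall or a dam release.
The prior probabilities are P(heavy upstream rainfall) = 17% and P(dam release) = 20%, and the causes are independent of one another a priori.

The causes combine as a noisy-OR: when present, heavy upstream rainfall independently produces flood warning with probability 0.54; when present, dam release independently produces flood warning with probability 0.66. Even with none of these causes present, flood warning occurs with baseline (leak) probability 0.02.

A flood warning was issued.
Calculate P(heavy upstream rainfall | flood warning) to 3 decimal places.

Under noisy-OR, P(flood warning | causes) = 1 − (1−0.02)·∏(1−qᵢ) over the active causes.
P(flood warning) = 0.02·0.83·0.8 + 0.6668·0.83·0.2 + 0.5492·0.17·0.8 + 0.846728·0.17·0.2 = 0.013280 + 0.110689 + 0.074691 + 0.028789 = 0.227449
Restricting to configurations with heavy upstream rainfall present: 0.074691 + 0.028789 = 0.103480.
So P(heavy upstream rainfall | flood warning) = 0.103480/0.227449 ≈ 0.455.

P(heavy upstream rainfall | flood warning) ≈ 0.455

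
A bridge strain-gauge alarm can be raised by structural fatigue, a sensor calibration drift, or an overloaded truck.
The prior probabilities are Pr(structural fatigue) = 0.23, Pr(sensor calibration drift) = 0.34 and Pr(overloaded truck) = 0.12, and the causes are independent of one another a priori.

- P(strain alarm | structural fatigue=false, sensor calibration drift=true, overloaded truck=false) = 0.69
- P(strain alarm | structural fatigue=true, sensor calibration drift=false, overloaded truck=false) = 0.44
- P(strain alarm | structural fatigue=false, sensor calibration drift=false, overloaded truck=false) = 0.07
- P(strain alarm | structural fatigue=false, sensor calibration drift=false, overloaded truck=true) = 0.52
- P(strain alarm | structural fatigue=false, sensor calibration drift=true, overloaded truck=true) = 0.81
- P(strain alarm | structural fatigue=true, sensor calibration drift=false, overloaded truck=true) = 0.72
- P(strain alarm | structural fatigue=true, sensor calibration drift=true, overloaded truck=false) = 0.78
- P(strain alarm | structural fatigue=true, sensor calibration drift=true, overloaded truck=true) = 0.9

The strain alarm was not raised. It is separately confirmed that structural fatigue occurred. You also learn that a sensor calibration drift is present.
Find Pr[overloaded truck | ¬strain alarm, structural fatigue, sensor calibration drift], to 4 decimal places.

Pr[overloaded truck | ¬strain alarm, structural fatigue, sensor calibration drift] ≈ 0.0584

P(¬strain alarm | structural fatigue, sensor calibration drift) = 0.22*0.88 + 0.1*0.12 = 0.193600 + 0.012000 = 0.205600
Restricting to configurations with overloaded truck present: 0.1*0.12 = 0.012000.
Hence the posterior is 0.012000/0.205600 ≈ 0.0584.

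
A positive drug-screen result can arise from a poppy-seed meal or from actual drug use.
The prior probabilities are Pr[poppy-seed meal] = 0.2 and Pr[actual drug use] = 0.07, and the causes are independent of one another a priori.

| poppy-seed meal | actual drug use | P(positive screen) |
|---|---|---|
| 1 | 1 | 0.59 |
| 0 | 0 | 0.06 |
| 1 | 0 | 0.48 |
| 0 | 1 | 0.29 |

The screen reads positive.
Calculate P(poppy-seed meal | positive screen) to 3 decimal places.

P(poppy-seed meal | positive screen) ≈ 0.616

By total probability over the 4 (poppy-seed meal, actual drug use) configurations:
  P(positive screen) = 0.06*0.8*0.93 + 0.29*0.8*0.07 + 0.48*0.2*0.93 + 0.59*0.2*0.07
        = 0.044640 + 0.016240 + 0.089280 + 0.008260 = 0.158420
The terms with poppy-seed meal present sum to 0.097540, so
  P(poppy-seed meal | positive screen) = 0.097540 / 0.158420 ≈ 0.616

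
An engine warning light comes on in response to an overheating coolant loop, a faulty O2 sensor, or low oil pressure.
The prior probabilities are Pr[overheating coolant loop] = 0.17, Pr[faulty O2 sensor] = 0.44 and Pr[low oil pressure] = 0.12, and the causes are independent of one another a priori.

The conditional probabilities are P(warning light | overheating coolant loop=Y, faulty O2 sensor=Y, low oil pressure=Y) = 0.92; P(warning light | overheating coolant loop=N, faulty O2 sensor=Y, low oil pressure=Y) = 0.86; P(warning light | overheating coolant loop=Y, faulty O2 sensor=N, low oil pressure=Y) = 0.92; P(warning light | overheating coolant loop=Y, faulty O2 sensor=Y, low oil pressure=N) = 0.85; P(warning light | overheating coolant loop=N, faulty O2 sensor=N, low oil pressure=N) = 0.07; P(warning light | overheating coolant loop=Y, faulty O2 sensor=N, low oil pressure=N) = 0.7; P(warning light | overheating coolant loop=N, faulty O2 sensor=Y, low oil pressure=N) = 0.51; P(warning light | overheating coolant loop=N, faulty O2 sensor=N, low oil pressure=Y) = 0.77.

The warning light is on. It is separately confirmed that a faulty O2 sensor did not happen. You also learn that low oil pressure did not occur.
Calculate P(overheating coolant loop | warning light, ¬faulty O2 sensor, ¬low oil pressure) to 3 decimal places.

P(warning light | ¬faulty O2 sensor, ¬low oil pressure) = 0.07×0.83 + 0.7×0.17 = 0.058100 + 0.119000 = 0.177100
The overheating coolant loop-present share is 0.7×0.17 = 0.119000.
Hence the posterior is 0.119000/0.177100 ≈ 0.672.

P(overheating coolant loop | warning light, ¬faulty O2 sensor, ¬low oil pressure) ≈ 0.672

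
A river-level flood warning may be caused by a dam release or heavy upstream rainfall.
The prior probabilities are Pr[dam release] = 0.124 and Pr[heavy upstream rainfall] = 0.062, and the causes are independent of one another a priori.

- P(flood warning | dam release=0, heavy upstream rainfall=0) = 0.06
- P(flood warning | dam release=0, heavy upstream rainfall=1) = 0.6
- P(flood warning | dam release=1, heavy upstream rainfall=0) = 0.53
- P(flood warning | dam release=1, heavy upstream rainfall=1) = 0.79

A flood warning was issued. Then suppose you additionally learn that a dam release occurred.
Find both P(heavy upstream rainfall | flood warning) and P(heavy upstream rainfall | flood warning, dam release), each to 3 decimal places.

P(heavy upstream rainfall | flood warning) ≈ 0.258; P(heavy upstream rainfall | flood warning, dam release) ≈ 0.090

By total probability over the 4 (dam release, heavy upstream rainfall) configurations:
  P(flood warning) = 0.06·0.876·0.938 + 0.6·0.876·0.062 + 0.53·0.124·0.938 + 0.79·0.124·0.062
        = 0.049301 + 0.032587 + 0.061645 + 0.006074 = 0.149607
Configurations with heavy upstream rainfall contribute 0.038661, so
  P(heavy upstream rainfall | flood warning) = 0.038661 / 0.149607 ≈ 0.258

Now condition on the additional information:
Numerator (weight on configurations with heavy upstream rainfall): 0.79·0.062 = 0.048980
The normalizing constant is 0.53·0.938 + 0.79·0.062 = 0.546120
P(heavy upstream rainfall | flood warning, dam release) = 0.048980/0.546120 ≈ 0.090
Conditioning on dam release lowers the posterior on heavy upstream rainfall: the classic explaining-away effect in a common-effect structure.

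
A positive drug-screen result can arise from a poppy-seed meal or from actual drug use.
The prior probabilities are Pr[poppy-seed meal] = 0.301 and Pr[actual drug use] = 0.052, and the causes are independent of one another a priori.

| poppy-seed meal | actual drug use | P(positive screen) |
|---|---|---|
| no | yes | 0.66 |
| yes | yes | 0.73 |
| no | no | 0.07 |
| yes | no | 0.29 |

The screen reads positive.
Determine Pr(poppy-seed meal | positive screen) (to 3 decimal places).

Pr(poppy-seed meal | positive screen) ≈ 0.572

By total probability over the 4 (poppy-seed meal, actual drug use) configurations:
  P(positive screen) = 0.07*0.699*0.948 + 0.66*0.699*0.052 + 0.29*0.301*0.948 + 0.73*0.301*0.052
        = 0.046386 + 0.023990 + 0.082751 + 0.011426 = 0.164553
Keeping only the poppy-seed meal-present terms gives 0.094177, so
  P(poppy-seed meal | positive screen) = 0.094177 / 0.164553 ≈ 0.572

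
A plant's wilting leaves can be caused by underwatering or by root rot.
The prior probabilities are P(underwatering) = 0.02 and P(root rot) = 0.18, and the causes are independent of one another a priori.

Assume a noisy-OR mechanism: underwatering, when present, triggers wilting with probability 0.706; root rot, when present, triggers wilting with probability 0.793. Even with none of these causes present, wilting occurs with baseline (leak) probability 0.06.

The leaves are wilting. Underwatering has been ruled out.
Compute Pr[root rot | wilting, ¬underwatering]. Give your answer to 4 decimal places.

Under noisy-OR, P(wilting | causes) = 1 − (1−0.06)·∏(1−qᵢ) over the active causes.
By total probability over both values of root rot:
  P(wilting | ¬underwatering) = 0.06×0.82 + 0.80542×0.18
        = 0.049200 + 0.144976 = 0.194176
Configurations with root rot contribute 0.144976, so
  P(root rot | wilting, ¬underwatering) = 0.144976 / 0.194176 ≈ 0.7466

Pr[root rot | wilting, ¬underwatering] ≈ 0.7466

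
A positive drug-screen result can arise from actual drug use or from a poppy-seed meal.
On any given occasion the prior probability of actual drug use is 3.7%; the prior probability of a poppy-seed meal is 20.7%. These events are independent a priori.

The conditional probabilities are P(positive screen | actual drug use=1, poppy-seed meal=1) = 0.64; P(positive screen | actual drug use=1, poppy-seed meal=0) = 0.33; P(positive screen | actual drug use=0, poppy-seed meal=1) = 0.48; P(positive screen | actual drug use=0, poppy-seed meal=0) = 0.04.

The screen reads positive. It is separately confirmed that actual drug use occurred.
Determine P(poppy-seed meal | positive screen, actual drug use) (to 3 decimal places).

P(poppy-seed meal | positive screen, actual drug use) ≈ 0.336

Sum P(positive screen|·) weighted by the priors over both values of poppy-seed meal:
  P(positive screen | actual drug use) = 0.33×0.793 + 0.64×0.207
        = 0.261690 + 0.132480 = 0.394170
The terms with poppy-seed meal present sum to 0.132480, so
  P(poppy-seed meal | positive screen, actual drug use) = 0.132480 / 0.394170 ≈ 0.336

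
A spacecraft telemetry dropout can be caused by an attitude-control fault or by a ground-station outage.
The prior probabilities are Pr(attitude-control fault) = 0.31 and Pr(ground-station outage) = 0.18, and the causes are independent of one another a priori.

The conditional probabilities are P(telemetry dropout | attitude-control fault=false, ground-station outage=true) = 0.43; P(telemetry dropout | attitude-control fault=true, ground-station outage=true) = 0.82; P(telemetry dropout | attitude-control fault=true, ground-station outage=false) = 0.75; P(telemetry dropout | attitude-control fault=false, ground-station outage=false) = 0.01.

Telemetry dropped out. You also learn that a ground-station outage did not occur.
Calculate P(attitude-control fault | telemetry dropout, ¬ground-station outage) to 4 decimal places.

Enumerate both values of attitude-control fault and weight by the priors:
  P(telemetry dropout | ¬ground-station outage) = 0.01·0.69 + 0.75·0.31
        = 0.006900 + 0.232500 = 0.239400
Keeping only the attitude-control fault-present terms gives 0.232500, so
  P(attitude-control fault | telemetry dropout, ¬ground-station outage) = 0.232500 / 0.239400 ≈ 0.9712

P(attitude-control fault | telemetry dropout, ¬ground-station outage) ≈ 0.9712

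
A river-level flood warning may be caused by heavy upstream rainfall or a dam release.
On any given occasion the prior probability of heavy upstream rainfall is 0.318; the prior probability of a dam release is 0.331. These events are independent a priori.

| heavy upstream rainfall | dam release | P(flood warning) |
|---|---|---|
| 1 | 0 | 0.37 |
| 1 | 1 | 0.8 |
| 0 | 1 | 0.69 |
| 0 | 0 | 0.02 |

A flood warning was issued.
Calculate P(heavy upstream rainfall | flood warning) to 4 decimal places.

For the numerator, keep only heavy upstream rainfall=true terms: 0.078715 + 0.084206 = 0.162921
The normalizing constant is 0.02*0.682*0.669 + 0.69*0.682*0.331 + 0.37*0.318*0.669 + 0.8*0.318*0.331 = 0.327808
P(heavy upstream rainfall | flood warning) = 0.162921/0.327808 ≈ 0.4970

P(heavy upstream rainfall | flood warning) ≈ 0.4970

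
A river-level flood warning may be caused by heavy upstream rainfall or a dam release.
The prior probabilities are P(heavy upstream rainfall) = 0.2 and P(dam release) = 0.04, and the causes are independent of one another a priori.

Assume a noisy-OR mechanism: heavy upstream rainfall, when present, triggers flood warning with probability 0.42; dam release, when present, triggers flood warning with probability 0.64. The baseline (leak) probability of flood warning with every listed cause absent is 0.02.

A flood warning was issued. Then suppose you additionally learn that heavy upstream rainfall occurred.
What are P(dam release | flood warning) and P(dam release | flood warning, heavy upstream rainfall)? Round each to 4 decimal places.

P(dam release | flood warning) ≈ 0.2161; P(dam release | flood warning, heavy upstream rainfall) ≈ 0.0713

Under noisy-OR, P(flood warning | causes) = 1 − (1−0.02)·∏(1−qᵢ) over the active causes.
Sum P(flood warning|·) weighted by the priors over the 4 (heavy upstream rainfall, dam release) configurations:
  P(flood warning) = 0.02×0.8×0.96 + 0.6472×0.8×0.04 + 0.4316×0.2×0.96 + 0.795376×0.2×0.04
        = 0.015360 + 0.020710 + 0.082867 + 0.006363 = 0.125300
Configurations with dam release contribute 0.027073, so
  P(dam release | flood warning) = 0.027073 / 0.125300 ≈ 0.2161

Now also conditioning on heavy upstream rainfall=true:
For the numerator, keep only dam release=true terms: 0.795376×0.04 = 0.031815
The normalizing constant is 0.4316×0.96 + 0.795376×0.04 = 0.446151
P(dam release | flood warning, heavy upstream rainfall) = 0.031815/0.446151 ≈ 0.0713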